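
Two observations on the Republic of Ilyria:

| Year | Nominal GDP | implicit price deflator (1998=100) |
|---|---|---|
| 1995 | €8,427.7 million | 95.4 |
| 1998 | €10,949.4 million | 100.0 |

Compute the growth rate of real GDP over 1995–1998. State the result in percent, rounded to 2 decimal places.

Real GDP 1995 = 8427.7 / 0.954 = 8834.07.
Real GDP 1998 = 10949.4 / 1.000 = 10949.40.
Real growth = 10949.40 / 8834.07 − 1 = 0.2395.

23.95%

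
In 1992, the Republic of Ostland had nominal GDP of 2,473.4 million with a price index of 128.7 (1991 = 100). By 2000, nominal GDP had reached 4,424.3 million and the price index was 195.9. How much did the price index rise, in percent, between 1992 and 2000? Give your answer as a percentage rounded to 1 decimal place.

Price-level change = 195.9 / 128.7 − 1 = 0.5221.

52.2%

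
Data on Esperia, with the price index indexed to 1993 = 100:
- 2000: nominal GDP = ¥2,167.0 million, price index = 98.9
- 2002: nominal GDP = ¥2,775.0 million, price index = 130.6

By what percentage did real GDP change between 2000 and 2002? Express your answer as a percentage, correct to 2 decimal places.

Deflate each year: 2000 → 2167.0/0.989 = 2191.10; 2002 → 2775.0/1.306 = 2124.81.
So real GDP changed by 2124.81/2191.10 − 1 = -0.0303, i.e. -3.03%.

-3.03%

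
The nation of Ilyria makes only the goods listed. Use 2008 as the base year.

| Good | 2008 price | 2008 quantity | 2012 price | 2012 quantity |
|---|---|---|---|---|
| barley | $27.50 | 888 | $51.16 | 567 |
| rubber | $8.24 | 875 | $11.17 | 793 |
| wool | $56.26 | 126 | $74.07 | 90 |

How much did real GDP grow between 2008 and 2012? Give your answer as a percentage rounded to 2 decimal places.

Real GDP 2008 = Nominal GDP 2008 = 27.50·888 + 8.24·875 + 56.26·126 = 38718.76.
Real GDP 2012 (at 2008 prices) = 27.50·567 + 8.24·793 + 56.26·90 = 27190.22.
Real growth = 27190.22/38718.76 − 1 = -0.2978.

-29.78%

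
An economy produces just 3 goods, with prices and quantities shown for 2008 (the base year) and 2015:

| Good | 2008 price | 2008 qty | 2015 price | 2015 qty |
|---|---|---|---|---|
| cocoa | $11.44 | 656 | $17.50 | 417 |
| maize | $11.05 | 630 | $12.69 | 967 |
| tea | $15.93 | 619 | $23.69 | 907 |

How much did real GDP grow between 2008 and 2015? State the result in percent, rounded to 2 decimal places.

22.93%

Real GDP 2008 = Nominal GDP 2008 = 11.44·656 + 11.05·630 + 15.93·619 = 24326.81.
Real GDP 2015 (at 2008 prices) = 11.44·417 + 11.05·967 + 15.93·907 = 29904.34.
Real growth = 29904.34/24326.81 − 1 = 0.2293.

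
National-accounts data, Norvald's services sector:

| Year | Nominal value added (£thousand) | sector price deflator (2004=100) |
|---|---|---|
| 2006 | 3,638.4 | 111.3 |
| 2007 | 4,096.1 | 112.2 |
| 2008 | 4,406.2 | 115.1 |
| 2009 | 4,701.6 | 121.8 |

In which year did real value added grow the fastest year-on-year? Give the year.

2007

2007: real = 4096.1/1.122 = 3650.71; growth vs 2006 (3269.00) = 11.68%.
2008: real = 4406.2/1.151 = 3828.15; growth vs 2007 (3650.71) = 4.86%.
2009: real = 4701.6/1.218 = 3860.10; growth vs 2008 (3828.15) = 0.83%.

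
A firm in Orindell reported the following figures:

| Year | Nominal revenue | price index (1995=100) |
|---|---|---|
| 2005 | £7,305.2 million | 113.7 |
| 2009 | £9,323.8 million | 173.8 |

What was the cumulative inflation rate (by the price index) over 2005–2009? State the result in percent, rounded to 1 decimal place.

52.9%

Price-level change = 173.8 / 113.7 − 1 = 0.5286.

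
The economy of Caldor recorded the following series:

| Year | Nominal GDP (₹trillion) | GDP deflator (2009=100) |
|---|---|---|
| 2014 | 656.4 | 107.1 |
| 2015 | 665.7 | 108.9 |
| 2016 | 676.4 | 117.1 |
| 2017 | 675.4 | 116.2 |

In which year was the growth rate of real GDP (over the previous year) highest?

2015: real = 665.7/1.089 = 611.29; growth vs 2014 (612.89) = -0.26%.
2016: real = 676.4/1.171 = 577.63; growth vs 2015 (611.29) = -5.51%.
2017: real = 675.4/1.162 = 581.24; growth vs 2016 (577.63) = 0.62%.

2017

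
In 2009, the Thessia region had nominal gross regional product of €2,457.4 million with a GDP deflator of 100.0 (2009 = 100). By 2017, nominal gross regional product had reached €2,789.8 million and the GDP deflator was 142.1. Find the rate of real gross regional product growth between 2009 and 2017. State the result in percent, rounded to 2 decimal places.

-20.11%

Real gross regional product 2009 = 2457.4 / 1.000 = 2457.40.
Real gross regional product 2017 = 2789.8 / 1.421 = 1963.27.
Real growth = 1963.27 / 2457.40 − 1 = -0.2011.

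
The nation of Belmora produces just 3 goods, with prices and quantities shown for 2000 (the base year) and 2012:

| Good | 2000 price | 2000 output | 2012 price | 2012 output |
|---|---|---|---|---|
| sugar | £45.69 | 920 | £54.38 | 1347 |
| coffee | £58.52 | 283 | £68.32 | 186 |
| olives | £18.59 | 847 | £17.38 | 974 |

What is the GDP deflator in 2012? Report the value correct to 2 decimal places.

113.64

Nominal GDP 2012 = 54.38·1347 + 68.32·186 + 17.38·974 = 102885.50.
Real GDP 2012 (at 2000 prices) = 45.69·1347 + 58.52·186 + 18.59·974 = 90535.81.
Deflator = Nominal/Real × 100 = 102885.50/90535.81 × 100 = 113.641.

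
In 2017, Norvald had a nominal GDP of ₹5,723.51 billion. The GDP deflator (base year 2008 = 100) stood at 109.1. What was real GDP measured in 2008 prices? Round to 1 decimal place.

Real GDP = Nominal / (GDP deflator/100) = 5723.51 / 1.091 = 5246.11.

₹5,246.1 billion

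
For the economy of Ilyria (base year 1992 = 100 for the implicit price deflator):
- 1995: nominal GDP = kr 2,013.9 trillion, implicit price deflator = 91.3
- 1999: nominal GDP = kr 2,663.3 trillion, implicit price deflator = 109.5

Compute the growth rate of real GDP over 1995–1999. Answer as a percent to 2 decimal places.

10.27%

Deflate each year: 1995 → 2013.9/0.913 = 2205.81; 1999 → 2663.3/1.095 = 2432.24.
So real GDP changed by 2432.24/2205.81 − 1 = 0.1027, i.e. 10.27%.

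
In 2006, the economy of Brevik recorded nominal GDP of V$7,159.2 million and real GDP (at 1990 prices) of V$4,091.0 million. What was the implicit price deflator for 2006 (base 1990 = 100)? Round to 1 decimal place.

175.0

implicit price deflator = (Nominal / Real) × 100 = 7159.2 / 4091.0 × 100 = 175.00.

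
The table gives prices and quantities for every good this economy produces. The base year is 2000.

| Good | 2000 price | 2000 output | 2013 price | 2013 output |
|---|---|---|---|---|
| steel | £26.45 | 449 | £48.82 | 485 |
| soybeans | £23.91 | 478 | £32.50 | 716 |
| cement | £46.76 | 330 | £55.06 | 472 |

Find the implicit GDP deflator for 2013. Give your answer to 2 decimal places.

Nominal GDP 2013 = 48.82·485 + 32.50·716 + 55.06·472 = 72936.02.
Real GDP 2013 (at 2000 prices) = 26.45·485 + 23.91·716 + 46.76·472 = 52018.53.
Deflator = Nominal/Real × 100 = 72936.02/52018.53 × 100 = 140.212.

140.21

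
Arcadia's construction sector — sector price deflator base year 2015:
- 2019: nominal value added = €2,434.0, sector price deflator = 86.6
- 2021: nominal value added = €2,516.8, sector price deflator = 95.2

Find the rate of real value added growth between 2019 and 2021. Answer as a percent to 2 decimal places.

Deflate each year: 2019 → 2434.0/0.866 = 2810.62; 2021 → 2516.8/0.952 = 2643.70.
So real value added changed by 2643.70/2810.62 − 1 = -0.0594, i.e. -5.94%.

-5.94%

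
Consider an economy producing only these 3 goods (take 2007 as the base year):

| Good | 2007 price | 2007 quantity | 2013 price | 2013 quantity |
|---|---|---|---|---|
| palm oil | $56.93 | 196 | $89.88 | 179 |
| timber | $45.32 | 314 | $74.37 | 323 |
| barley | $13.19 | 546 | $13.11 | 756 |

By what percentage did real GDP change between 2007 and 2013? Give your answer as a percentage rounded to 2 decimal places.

Real GDP 2007 = Nominal GDP 2007 = 56.93·196 + 45.32·314 + 13.19·546 = 32590.50.
Real GDP 2013 (at 2007 prices) = 56.93·179 + 45.32·323 + 13.19·756 = 34800.47.
Real growth = 34800.47/32590.50 − 1 = 0.0678.

6.78%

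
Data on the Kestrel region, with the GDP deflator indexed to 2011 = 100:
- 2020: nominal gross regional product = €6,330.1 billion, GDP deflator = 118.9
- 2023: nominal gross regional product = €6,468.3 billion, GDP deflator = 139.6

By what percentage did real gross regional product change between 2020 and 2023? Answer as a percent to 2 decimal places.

-12.97%

Real gross regional product 2020 = 6330.1 / 1.189 = 5323.89.
Real gross regional product 2023 = 6468.3 / 1.396 = 4633.45.
Real growth = 4633.45 / 5323.89 − 1 = -0.1297.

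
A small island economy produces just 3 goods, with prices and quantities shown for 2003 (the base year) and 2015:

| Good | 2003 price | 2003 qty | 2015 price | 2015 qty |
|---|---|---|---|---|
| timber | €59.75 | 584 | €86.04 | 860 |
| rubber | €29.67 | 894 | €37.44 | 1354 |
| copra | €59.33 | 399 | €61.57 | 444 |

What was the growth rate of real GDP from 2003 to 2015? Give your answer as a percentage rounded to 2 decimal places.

Real GDP 2003 = Nominal GDP 2003 = 59.75·584 + 29.67·894 + 59.33·399 = 85091.65.
Real GDP 2015 (at 2003 prices) = 59.75·860 + 29.67·1354 + 59.33·444 = 117900.70.
Real growth = 117900.70/85091.65 − 1 = 0.3856.

38.56%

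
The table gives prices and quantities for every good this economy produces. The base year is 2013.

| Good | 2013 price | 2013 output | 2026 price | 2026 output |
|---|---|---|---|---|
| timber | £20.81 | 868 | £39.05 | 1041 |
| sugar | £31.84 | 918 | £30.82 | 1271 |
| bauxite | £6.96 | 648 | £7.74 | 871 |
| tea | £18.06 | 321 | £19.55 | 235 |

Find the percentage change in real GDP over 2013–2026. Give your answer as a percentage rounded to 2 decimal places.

25.76%

Real GDP 2013 = Nominal GDP 2013 = 20.81·868 + 31.84·918 + 6.96·648 + 18.06·321 = 57599.54.
Real GDP 2026 (at 2013 prices) = 20.81·1041 + 31.84·1271 + 6.96·871 + 18.06·235 = 72438.11.
Real growth = 72438.11/57599.54 − 1 = 0.2576.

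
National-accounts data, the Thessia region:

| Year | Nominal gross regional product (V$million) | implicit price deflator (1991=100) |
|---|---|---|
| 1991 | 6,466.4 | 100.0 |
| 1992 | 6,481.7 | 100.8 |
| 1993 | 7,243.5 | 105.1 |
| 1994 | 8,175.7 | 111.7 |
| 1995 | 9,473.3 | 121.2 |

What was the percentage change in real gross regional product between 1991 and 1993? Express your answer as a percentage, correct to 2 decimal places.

Real gross regional product 1991 = 6466.4/1.000 = 6466.40.
Real gross regional product 1993 = 7243.5/1.051 = 6892.01.
Change = 6892.01/6466.40 − 1 = 0.0658.

6.58%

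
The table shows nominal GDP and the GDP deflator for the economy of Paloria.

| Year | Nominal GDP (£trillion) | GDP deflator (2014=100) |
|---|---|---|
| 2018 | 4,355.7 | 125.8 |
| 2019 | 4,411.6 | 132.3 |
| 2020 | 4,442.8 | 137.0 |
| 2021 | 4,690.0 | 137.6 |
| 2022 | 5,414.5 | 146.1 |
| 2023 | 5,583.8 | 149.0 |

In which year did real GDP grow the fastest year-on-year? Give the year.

2019: real = 4411.6/1.323 = 3334.54; growth vs 2018 (3462.40) = -3.69%.
2020: real = 4442.8/1.370 = 3242.92; growth vs 2019 (3334.54) = -2.75%.
2021: real = 4690.0/1.376 = 3408.43; growth vs 2020 (3242.92) = 5.10%.
2022: real = 5414.5/1.461 = 3706.02; growth vs 2021 (3408.43) = 8.73%.
2023: real = 5583.8/1.490 = 3747.52; growth vs 2022 (3706.02) = 1.12%.

2022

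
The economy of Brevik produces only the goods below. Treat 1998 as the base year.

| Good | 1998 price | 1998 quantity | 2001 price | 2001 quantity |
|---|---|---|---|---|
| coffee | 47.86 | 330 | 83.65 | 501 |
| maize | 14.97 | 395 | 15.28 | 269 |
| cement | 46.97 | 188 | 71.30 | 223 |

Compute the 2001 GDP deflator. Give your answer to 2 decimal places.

Nominal GDP 2001 = 83.65·501 + 15.28·269 + 71.30·223 = 61918.87.
Real GDP 2001 (at 1998 prices) = 47.86·501 + 14.97·269 + 46.97·223 = 38479.10.
Deflator = Nominal/Real × 100 = 61918.87/38479.10 × 100 = 160.916.

160.92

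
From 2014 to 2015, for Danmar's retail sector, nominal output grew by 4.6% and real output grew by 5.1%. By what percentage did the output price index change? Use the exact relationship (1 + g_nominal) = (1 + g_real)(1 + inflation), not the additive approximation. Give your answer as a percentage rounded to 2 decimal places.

(1 + g_nom) = (1 + g_real)(1 + π), so π = 1.0460 / 1.0510 − 1 = -0.00476.

-0.48%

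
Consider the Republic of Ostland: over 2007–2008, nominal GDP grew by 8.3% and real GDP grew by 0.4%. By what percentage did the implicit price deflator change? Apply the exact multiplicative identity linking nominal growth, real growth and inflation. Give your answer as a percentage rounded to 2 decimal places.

7.87%

(1 + g_nom) = (1 + g_real)(1 + π), so π = 1.0830 / 1.0040 − 1 = 0.07869.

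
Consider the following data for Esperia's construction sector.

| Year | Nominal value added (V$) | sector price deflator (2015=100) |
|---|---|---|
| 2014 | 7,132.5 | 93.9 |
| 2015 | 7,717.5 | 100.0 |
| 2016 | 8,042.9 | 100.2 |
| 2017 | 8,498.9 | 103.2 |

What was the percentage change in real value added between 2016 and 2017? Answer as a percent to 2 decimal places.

Real value added 2016 = 8042.9/1.002 = 8026.85.
Real value added 2017 = 8498.9/1.032 = 8235.37.
Change = 8235.37/8026.85 − 1 = 0.0260.

2.60%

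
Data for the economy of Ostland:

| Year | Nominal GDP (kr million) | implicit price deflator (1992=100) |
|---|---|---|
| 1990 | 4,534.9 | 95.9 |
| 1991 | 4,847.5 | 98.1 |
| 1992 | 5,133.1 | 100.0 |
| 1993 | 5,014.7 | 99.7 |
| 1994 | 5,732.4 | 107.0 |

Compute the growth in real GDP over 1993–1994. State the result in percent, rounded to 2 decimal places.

6.51%

Real GDP 1993 = 5014.7/0.997 = 5029.79.
Real GDP 1994 = 5732.4/1.070 = 5357.38.
Change = 5357.38/5029.79 − 1 = 0.0651.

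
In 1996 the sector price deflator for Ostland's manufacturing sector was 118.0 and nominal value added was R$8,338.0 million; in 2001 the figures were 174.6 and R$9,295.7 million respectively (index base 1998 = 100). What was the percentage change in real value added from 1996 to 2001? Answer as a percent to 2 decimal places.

Deflate each year: 1996 → 8338.0/1.180 = 7066.10; 2001 → 9295.7/1.746 = 5324.00.
So real value added changed by 5324.00/7066.10 − 1 = -0.2465, i.e. -24.65%.

-24.65%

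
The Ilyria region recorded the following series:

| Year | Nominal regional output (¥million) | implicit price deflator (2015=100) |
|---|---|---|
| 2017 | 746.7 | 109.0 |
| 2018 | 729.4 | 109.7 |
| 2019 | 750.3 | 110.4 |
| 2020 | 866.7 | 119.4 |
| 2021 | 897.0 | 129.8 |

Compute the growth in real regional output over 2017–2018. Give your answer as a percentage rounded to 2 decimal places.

Real regional output 2017 = 746.7/1.090 = 685.05.
Real regional output 2018 = 729.4/1.097 = 664.90.
Change = 664.90/685.05 − 1 = -0.0294.

-2.94%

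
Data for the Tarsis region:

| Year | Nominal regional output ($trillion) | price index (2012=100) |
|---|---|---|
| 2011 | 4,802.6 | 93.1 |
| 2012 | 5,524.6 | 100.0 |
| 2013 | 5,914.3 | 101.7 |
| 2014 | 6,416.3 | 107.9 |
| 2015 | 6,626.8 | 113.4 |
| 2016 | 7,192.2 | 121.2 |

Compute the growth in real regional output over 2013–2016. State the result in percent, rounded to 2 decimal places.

Real regional output 2013 = 5914.3/1.017 = 5815.44.
Real regional output 2016 = 7192.2/1.212 = 5934.16.
Change = 5934.16/5815.44 − 1 = 0.0204.

2.04%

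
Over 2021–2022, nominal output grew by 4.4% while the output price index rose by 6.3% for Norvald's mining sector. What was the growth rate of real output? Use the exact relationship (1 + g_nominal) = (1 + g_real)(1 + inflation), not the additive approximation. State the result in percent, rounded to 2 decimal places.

-1.79%

(1 + g_nom) = (1 + g_real)(1 + π), so g_real = 1.0440 / 1.0630 − 1 = -0.01787.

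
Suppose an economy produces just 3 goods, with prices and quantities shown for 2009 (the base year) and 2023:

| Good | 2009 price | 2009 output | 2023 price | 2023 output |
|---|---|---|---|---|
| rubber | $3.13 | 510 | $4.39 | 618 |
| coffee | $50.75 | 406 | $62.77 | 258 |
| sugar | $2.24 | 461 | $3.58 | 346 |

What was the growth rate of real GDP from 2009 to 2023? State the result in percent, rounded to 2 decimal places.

-31.98%

Real GDP 2009 = Nominal GDP 2009 = 3.13·510 + 50.75·406 + 2.24·461 = 23233.44.
Real GDP 2023 (at 2009 prices) = 3.13·618 + 50.75·258 + 2.24·346 = 15802.88.
Real growth = 15802.88/23233.44 − 1 = -0.3198.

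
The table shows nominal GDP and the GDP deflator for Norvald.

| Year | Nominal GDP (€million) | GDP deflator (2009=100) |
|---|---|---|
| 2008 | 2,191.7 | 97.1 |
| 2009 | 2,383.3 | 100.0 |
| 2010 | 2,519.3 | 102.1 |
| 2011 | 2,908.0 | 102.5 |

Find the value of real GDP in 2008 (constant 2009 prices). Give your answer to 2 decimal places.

€2,257.16 million

Real GDP 2008 = 2191.7 / 0.971 = 2257.16.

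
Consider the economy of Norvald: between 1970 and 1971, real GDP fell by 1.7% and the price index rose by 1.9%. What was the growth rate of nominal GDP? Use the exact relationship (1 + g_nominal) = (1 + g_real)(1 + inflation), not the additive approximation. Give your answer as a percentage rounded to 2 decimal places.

0.17%

(1 + g_nom) = (1 + g_real)(1 + π) = 0.9830 × 1.0190 = 1.00168.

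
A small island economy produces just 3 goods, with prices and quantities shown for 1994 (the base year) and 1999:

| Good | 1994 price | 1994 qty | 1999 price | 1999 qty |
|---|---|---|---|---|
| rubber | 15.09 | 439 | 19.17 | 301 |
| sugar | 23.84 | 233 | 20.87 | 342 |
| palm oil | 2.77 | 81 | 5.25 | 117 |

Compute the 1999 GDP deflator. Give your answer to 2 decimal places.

103.86

Nominal GDP 1999 = 19.17·301 + 20.87·342 + 5.25·117 = 13521.96.
Real GDP 1999 (at 1994 prices) = 15.09·301 + 23.84·342 + 2.77·117 = 13019.46.
Deflator = Nominal/Real × 100 = 13521.96/13019.46 × 100 = 103.860.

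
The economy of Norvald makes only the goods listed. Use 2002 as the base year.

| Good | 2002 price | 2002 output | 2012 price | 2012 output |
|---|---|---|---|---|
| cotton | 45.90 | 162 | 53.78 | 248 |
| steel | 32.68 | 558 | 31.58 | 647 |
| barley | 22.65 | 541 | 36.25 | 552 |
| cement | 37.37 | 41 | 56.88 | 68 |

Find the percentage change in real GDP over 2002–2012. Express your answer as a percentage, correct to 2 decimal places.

Real GDP 2002 = Nominal GDP 2002 = 45.90·162 + 32.68·558 + 22.65·541 + 37.37·41 = 39457.06.
Real GDP 2012 (at 2002 prices) = 45.90·248 + 32.68·647 + 22.65·552 + 37.37·68 = 47571.12.
Real growth = 47571.12/39457.06 − 1 = 0.2056.

20.56%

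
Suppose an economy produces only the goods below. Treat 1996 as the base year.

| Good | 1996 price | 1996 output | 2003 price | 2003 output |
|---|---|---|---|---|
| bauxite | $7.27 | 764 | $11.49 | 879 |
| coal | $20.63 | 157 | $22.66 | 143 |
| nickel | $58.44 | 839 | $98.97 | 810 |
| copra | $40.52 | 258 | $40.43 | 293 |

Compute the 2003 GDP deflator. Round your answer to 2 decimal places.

153.69

Nominal GDP 2003 = 11.49·879 + 22.66·143 + 98.97·810 + 40.43·293 = 105351.78.
Real GDP 2003 (at 1996 prices) = 7.27·879 + 20.63·143 + 58.44·810 + 40.52·293 = 68549.18.
Deflator = Nominal/Real × 100 = 105351.78/68549.18 × 100 = 153.688.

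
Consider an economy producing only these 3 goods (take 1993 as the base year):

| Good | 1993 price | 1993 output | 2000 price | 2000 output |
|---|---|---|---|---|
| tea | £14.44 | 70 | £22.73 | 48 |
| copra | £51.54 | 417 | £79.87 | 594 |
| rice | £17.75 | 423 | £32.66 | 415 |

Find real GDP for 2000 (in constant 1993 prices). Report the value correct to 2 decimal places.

£38674.13

Real GDP 2000 = Σ (p_1993 × q_2000) = 14.44·48 + 51.54·594 + 17.75·415 = 38674.13.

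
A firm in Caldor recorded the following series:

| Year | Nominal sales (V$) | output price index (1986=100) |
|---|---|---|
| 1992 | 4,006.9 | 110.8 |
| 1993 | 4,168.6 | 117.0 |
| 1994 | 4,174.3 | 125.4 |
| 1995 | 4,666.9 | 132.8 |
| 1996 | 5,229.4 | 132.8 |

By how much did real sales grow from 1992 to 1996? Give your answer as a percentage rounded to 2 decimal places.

Real sales 1992 = 4006.9/1.108 = 3616.34.
Real sales 1996 = 5229.4/1.328 = 3937.80.
Change = 3937.80/3616.34 − 1 = 0.0889.

8.89%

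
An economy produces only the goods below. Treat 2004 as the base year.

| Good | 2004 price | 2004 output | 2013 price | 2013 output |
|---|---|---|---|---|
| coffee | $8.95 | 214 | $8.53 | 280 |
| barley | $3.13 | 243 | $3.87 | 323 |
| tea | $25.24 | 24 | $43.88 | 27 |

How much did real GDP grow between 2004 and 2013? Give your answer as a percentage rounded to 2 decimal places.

27.94%

Real GDP 2004 = Nominal GDP 2004 = 8.95·214 + 3.13·243 + 25.24·24 = 3281.65.
Real GDP 2013 (at 2004 prices) = 8.95·280 + 3.13·323 + 25.24·27 = 4198.47.
Real growth = 4198.47/3281.65 − 1 = 0.2794.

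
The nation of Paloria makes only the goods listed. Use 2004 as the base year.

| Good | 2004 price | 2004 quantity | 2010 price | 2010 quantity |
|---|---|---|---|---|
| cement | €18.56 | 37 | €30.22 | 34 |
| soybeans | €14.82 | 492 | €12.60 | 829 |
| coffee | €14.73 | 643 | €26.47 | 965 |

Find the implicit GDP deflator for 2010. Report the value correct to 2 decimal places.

Nominal GDP 2010 = 30.22·34 + 12.60·829 + 26.47·965 = 37016.43.
Real GDP 2010 (at 2004 prices) = 18.56·34 + 14.82·829 + 14.73·965 = 27131.27.
Deflator = Nominal/Real × 100 = 37016.43/27131.27 × 100 = 136.435.

136.43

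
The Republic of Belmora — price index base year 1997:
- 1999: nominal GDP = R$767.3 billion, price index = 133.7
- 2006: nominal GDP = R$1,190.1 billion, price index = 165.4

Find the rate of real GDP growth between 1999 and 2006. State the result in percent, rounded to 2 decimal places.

25.38%

Deflate each year: 1999 → 767.3/1.337 = 573.90; 2006 → 1190.1/1.654 = 719.53.
So real GDP changed by 719.53/573.90 − 1 = 0.2538, i.e. 25.38%.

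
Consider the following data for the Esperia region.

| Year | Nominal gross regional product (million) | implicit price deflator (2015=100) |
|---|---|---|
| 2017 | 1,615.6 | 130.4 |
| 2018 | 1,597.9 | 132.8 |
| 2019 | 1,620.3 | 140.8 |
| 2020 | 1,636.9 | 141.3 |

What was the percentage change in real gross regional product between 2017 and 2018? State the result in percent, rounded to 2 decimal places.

Real gross regional product 2017 = 1615.6/1.304 = 1238.96.
Real gross regional product 2018 = 1597.9/1.328 = 1203.24.
Change = 1203.24/1238.96 − 1 = -0.0288.

-2.88%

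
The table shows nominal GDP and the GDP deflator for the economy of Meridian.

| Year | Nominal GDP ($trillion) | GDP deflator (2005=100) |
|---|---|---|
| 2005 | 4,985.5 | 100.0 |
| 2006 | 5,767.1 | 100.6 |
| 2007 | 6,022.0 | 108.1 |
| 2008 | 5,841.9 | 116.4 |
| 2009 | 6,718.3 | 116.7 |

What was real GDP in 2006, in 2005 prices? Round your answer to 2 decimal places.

Real GDP 2006 = 5767.1 / 1.006 = 5732.70.

$5,732.70 trillion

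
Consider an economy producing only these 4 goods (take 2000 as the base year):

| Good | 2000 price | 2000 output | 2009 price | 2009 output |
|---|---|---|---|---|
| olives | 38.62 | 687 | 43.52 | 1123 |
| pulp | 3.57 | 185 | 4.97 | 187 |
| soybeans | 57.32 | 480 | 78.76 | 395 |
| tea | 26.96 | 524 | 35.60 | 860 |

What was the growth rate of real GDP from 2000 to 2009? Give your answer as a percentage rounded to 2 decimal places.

Real GDP 2000 = Nominal GDP 2000 = 38.62·687 + 3.57·185 + 57.32·480 + 26.96·524 = 68833.03.
Real GDP 2009 (at 2000 prices) = 38.62·1123 + 3.57·187 + 57.32·395 + 26.96·860 = 89864.85.
Real growth = 89864.85/68833.03 − 1 = 0.3055.

30.55%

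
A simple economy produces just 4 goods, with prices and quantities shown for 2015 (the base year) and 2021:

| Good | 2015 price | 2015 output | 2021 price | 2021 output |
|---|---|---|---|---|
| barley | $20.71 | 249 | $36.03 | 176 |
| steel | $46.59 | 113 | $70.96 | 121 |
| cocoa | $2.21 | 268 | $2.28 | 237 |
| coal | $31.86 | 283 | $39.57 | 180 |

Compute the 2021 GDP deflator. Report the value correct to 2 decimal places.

Nominal GDP 2021 = 36.03·176 + 70.96·121 + 2.28·237 + 39.57·180 = 22590.40.
Real GDP 2021 (at 2015 prices) = 20.71·176 + 46.59·121 + 2.21·237 + 31.86·180 = 15540.92.
Deflator = Nominal/Real × 100 = 22590.40/15540.92 × 100 = 145.361.

145.36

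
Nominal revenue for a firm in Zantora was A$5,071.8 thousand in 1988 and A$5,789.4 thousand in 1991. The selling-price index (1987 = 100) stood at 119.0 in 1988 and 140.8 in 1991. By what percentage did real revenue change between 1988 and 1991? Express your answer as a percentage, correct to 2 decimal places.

Real revenue 1988 = 5071.8 / 1.190 = 4262.02.
Real revenue 1991 = 5789.4 / 1.408 = 4111.79.
Real growth = 4111.79 / 4262.02 − 1 = -0.0352.

-3.52%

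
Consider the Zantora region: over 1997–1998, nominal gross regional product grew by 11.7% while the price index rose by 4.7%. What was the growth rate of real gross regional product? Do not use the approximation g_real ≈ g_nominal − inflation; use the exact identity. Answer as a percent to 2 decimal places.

(1 + g_nom) = (1 + g_real)(1 + π), so g_real = 1.1170 / 1.0470 − 1 = 0.06686.

6.69%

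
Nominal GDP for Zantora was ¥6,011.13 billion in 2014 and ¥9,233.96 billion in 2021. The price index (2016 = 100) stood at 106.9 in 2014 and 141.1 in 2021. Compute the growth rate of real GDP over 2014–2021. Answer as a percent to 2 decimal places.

Real GDP 2014 = 6011.13 / 1.069 = 5623.13.
Real GDP 2021 = 9233.96 / 1.411 = 6544.27.
Real growth = 6544.27 / 5623.13 − 1 = 0.1638.

16.38%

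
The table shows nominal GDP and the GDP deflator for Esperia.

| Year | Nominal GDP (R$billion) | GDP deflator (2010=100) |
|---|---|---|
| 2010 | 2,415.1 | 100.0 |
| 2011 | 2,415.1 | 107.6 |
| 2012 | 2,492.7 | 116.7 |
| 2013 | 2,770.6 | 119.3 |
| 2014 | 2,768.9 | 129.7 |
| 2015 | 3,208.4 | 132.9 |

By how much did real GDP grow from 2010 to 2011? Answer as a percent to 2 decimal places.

Real GDP 2010 = 2415.1/1.000 = 2415.10.
Real GDP 2011 = 2415.1/1.076 = 2244.52.
Change = 2244.52/2415.10 − 1 = -0.0706.

-7.06%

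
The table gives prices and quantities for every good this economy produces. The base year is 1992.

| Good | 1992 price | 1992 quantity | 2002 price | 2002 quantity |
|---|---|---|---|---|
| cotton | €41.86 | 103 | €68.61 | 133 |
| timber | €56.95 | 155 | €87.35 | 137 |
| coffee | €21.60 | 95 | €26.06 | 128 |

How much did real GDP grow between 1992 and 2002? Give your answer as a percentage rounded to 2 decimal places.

6.21%

Real GDP 1992 = Nominal GDP 1992 = 41.86·103 + 56.95·155 + 21.60·95 = 15190.83.
Real GDP 2002 (at 1992 prices) = 41.86·133 + 56.95·137 + 21.60·128 = 16134.33.
Real growth = 16134.33/15190.83 − 1 = 0.0621.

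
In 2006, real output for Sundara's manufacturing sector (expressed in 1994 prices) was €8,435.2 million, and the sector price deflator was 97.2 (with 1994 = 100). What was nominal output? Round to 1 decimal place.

Nominal output = Real × (sector price deflator/100) = 8435.2 × 0.972 = 8199.01.

€8,199.0 million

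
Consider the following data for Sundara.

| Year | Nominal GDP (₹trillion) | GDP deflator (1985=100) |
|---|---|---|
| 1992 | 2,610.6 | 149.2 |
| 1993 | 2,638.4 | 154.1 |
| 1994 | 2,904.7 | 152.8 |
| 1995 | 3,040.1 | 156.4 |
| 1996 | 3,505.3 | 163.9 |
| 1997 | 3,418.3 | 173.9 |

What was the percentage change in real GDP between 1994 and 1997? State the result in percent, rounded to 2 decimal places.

Real GDP 1994 = 2904.7/1.528 = 1900.98.
Real GDP 1997 = 3418.3/1.739 = 1965.67.
Change = 1965.67/1900.98 − 1 = 0.0340.

3.40%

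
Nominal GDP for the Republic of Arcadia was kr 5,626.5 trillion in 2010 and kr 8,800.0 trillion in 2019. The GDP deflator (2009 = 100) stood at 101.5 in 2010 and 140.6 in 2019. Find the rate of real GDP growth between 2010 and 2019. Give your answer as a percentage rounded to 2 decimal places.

Deflate each year: 2010 → 5626.5/1.015 = 5543.35; 2019 → 8800.0/1.406 = 6258.89.
So real GDP changed by 6258.89/5543.35 − 1 = 0.1291, i.e. 12.91%.

12.91%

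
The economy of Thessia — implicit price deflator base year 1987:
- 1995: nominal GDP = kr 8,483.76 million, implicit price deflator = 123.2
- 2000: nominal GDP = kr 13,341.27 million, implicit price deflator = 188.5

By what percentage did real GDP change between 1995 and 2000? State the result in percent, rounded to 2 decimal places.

Deflate each year: 1995 → 8483.76/1.232 = 6886.17; 2000 → 13341.27/1.885 = 7077.60.
So real GDP changed by 7077.60/6886.17 − 1 = 0.0278, i.e. 2.78%.

2.78%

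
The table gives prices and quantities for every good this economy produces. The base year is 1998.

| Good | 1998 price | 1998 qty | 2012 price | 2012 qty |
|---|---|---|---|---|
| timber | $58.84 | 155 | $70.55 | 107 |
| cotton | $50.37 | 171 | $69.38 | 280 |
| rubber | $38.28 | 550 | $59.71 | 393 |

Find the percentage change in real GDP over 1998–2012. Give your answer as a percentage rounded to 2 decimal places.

-8.62%

Real GDP 1998 = Nominal GDP 1998 = 58.84·155 + 50.37·171 + 38.28·550 = 38787.47.
Real GDP 2012 (at 1998 prices) = 58.84·107 + 50.37·280 + 38.28·393 = 35443.52.
Real growth = 35443.52/38787.47 − 1 = -0.0862.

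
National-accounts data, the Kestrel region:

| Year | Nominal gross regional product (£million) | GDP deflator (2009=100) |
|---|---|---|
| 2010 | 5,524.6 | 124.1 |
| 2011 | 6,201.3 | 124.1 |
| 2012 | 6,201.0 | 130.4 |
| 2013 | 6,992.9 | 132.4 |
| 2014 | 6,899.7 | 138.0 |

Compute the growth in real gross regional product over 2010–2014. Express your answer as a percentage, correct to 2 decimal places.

12.31%

Real gross regional product 2010 = 5524.6/1.241 = 4451.73.
Real gross regional product 2014 = 6899.7/1.380 = 4999.78.
Change = 4999.78/4451.73 − 1 = 0.1231.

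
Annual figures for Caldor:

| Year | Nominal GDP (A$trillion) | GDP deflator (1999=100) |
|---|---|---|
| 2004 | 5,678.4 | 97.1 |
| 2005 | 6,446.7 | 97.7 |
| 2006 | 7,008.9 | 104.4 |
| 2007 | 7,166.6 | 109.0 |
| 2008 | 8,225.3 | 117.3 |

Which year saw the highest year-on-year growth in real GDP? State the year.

2005

2005: real = 6446.7/0.977 = 6598.46; growth vs 2004 (5847.99) = 12.83%.
2006: real = 7008.9/1.044 = 6713.51; growth vs 2005 (6598.46) = 1.74%.
2007: real = 7166.6/1.090 = 6574.86; growth vs 2006 (6713.51) = -2.07%.
2008: real = 8225.3/1.173 = 7012.19; growth vs 2007 (6574.86) = 6.65%.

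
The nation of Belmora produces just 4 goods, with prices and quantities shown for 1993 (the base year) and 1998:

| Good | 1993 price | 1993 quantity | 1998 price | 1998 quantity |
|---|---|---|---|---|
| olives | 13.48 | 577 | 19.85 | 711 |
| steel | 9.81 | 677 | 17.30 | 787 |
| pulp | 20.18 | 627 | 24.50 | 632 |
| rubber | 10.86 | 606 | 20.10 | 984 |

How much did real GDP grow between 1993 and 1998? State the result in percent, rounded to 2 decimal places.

21.07%

Real GDP 1993 = Nominal GDP 1993 = 13.48·577 + 9.81·677 + 20.18·627 + 10.86·606 = 33653.35.
Real GDP 1998 (at 1993 prices) = 13.48·711 + 9.81·787 + 20.18·632 + 10.86·984 = 40744.75.
Real growth = 40744.75/33653.35 − 1 = 0.2107.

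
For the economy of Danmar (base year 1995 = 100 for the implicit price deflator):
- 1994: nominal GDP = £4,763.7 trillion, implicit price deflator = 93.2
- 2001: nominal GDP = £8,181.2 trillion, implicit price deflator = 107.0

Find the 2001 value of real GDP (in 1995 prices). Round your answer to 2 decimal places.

Real GDP = Nominal / (implicit price deflator/100) = 8181.2 / 1.070 = 7645.98.

£7,645.98 trillion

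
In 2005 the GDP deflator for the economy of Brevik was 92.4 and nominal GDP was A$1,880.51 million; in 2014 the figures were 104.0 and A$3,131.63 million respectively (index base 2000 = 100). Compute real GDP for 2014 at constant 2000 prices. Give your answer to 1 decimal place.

A$3,011.2 million

Real GDP = Nominal / (GDP deflator/100) = 3131.63 / 1.040 = 3011.18.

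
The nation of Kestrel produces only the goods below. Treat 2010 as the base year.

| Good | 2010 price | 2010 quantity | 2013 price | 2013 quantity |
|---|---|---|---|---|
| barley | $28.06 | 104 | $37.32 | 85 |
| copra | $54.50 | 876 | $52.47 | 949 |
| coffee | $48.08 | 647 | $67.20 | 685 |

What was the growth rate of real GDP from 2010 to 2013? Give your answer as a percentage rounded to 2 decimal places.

6.45%

Real GDP 2010 = Nominal GDP 2010 = 28.06·104 + 54.50·876 + 48.08·647 = 81768.00.
Real GDP 2013 (at 2010 prices) = 28.06·85 + 54.50·949 + 48.08·685 = 87040.40.
Real growth = 87040.40/81768.00 − 1 = 0.0645.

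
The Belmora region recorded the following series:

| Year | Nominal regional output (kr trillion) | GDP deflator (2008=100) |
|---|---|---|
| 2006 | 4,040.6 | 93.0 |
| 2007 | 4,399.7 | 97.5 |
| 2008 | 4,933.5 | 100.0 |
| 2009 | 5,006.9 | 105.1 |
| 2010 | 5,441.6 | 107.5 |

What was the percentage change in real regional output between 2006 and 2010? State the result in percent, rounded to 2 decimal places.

Real regional output 2006 = 4040.6/0.930 = 4344.73.
Real regional output 2010 = 5441.6/1.075 = 5061.95.
Change = 5061.95/4344.73 − 1 = 0.1651.

16.51%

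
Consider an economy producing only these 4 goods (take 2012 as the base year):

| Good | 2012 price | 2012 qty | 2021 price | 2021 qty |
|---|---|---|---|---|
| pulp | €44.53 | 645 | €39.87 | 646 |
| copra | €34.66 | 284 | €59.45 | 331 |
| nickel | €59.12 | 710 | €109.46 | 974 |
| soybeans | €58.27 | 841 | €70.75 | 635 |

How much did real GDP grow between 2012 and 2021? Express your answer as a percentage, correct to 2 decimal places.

4.07%

Real GDP 2012 = Nominal GDP 2012 = 44.53·645 + 34.66·284 + 59.12·710 + 58.27·841 = 129545.56.
Real GDP 2021 (at 2012 prices) = 44.53·646 + 34.66·331 + 59.12·974 + 58.27·635 = 134823.17.
Real growth = 134823.17/129545.56 − 1 = 0.0407.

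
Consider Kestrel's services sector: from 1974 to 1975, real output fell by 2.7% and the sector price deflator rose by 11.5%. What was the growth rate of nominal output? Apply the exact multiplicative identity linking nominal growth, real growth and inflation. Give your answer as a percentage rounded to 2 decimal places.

8.49%

(1 + g_nom) = (1 + g_real)(1 + π) = 0.9730 × 1.1150 = 1.08490.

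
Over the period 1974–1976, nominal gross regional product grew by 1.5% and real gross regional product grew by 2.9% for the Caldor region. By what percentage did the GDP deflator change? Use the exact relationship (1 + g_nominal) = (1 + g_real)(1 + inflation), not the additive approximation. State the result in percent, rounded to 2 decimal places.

-1.36%

(1 + g_nom) = (1 + g_real)(1 + π), so π = 1.0150 / 1.0290 − 1 = -0.01361.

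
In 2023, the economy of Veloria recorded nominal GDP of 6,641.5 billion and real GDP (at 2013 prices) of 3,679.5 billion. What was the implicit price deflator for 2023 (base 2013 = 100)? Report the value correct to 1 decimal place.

180.5

implicit price deflator = (Nominal / Real) × 100 = 6641.5 / 3679.5 × 100 = 180.50.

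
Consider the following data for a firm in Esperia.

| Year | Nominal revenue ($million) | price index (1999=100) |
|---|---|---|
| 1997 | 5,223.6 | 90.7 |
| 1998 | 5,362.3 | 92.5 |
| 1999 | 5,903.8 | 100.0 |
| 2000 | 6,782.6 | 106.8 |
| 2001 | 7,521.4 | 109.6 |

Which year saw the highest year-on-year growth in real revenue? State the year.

1998: real = 5362.3/0.925 = 5797.08; growth vs 1997 (5759.21) = 0.66%.
1999: real = 5903.8/1.000 = 5903.80; growth vs 1998 (5797.08) = 1.84%.
2000: real = 6782.6/1.068 = 6350.75; growth vs 1999 (5903.80) = 7.57%.
2001: real = 7521.4/1.096 = 6862.59; growth vs 2000 (6350.75) = 8.06%.

2001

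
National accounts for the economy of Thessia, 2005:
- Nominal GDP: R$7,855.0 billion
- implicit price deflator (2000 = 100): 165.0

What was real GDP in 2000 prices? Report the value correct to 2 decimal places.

R$4,760.61 billion

Real GDP = Nominal / (implicit price deflator/100) = 7855.0 / 1.650 = 4760.61.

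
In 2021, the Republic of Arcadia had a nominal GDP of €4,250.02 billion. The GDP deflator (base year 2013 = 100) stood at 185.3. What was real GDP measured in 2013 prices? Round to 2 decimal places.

€2,293.59 billion

Real GDP = Nominal / (GDP deflator/100) = 4250.02 / 1.853 = 2293.59.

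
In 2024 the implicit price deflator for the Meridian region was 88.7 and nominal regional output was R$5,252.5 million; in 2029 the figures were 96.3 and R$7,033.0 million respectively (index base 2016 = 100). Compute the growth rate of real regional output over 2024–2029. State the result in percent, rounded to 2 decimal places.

23.33%

Deflate each year: 2024 → 5252.5/0.887 = 5921.65; 2029 → 7033.0/0.963 = 7303.22.
So real regional output changed by 7303.22/5921.65 − 1 = 0.2333, i.e. 23.33%.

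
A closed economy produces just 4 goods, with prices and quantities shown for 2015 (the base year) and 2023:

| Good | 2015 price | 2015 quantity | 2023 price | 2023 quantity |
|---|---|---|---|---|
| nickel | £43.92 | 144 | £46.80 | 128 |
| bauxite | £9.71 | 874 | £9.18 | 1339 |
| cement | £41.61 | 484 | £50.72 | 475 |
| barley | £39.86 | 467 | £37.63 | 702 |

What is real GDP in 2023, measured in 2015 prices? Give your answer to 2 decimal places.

£66369.92

Real GDP 2023 = Σ (p_2015 × q_2023) = 43.92·128 + 9.71·1339 + 41.61·475 + 39.86·702 = 66369.92.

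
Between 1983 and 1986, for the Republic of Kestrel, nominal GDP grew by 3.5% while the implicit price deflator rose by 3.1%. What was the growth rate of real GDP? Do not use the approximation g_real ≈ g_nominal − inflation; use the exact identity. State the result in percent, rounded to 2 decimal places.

0.39%

(1 + g_nom) = (1 + g_real)(1 + π), so g_real = 1.0350 / 1.0310 − 1 = 0.00388.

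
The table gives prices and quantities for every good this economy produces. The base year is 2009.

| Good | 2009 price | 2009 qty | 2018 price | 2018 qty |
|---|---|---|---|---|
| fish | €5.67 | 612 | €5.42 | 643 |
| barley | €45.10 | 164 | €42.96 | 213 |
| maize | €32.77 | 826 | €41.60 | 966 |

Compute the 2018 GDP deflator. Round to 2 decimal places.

Nominal GDP 2018 = 5.42·643 + 42.96·213 + 41.60·966 = 52821.14.
Real GDP 2018 (at 2009 prices) = 5.67·643 + 45.10·213 + 32.77·966 = 44907.93.
Deflator = Nominal/Real × 100 = 52821.14/44907.93 × 100 = 117.621.

117.62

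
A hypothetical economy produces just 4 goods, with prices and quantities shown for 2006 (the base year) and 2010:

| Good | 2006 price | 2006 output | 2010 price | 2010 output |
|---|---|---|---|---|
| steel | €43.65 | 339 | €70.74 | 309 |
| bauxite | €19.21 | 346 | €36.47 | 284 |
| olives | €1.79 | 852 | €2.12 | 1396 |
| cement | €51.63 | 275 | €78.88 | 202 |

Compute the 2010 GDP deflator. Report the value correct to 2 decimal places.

Nominal GDP 2010 = 70.74·309 + 36.47·284 + 2.12·1396 + 78.88·202 = 51109.42.
Real GDP 2010 (at 2006 prices) = 43.65·309 + 19.21·284 + 1.79·1396 + 51.63·202 = 31871.59.
Deflator = Nominal/Real × 100 = 51109.42/31871.59 × 100 = 160.360.

160.36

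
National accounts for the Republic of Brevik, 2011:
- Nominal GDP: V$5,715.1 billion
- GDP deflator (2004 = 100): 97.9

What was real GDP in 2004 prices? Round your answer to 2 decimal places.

V$5,837.69 billion

Real GDP = Nominal / (GDP deflator/100) = 5715.1 / 0.979 = 5837.69.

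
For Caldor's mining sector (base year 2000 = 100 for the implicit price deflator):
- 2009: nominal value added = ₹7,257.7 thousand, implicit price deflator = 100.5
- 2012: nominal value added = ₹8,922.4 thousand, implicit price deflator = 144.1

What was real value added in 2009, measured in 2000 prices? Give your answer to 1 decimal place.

₹7,221.6 thousand

Real value added = Nominal / (implicit price deflator/100) = 7257.7 / 1.005 = 7221.59.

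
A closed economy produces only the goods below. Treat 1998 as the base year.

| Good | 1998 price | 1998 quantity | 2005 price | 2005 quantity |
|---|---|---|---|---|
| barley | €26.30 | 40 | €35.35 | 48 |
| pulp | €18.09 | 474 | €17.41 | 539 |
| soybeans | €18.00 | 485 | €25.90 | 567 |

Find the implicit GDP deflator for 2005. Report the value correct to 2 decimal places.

121.43

Nominal GDP 2005 = 35.35·48 + 17.41·539 + 25.90·567 = 25766.09.
Real GDP 2005 (at 1998 prices) = 26.30·48 + 18.09·539 + 18.00·567 = 21218.91.
Deflator = Nominal/Real × 100 = 25766.09/21218.91 × 100 = 121.430.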